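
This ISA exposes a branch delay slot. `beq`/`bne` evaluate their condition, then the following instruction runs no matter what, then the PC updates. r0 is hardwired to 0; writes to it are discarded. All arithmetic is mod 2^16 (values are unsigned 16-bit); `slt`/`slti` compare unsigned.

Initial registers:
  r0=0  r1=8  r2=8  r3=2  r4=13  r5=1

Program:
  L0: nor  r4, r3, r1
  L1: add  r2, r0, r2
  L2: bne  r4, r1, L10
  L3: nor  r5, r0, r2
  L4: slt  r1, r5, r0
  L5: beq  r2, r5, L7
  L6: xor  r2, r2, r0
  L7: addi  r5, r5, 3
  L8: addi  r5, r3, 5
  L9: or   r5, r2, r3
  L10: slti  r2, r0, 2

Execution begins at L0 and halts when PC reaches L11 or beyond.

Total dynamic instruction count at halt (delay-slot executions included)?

PC=0  nor  r4, r3, r1        | r0=0 r1=8 r2=8 r3=2 r4=65525 r5=1
PC=1  add  r2, r0, r2        | r0=0 r1=8 r2=8 r3=2 r4=65525 r5=1
PC=2  bne  r4, r1, L10       | r0=0 r1=8 r2=8 r3=2 r4=65525 r5=1  [TAKEN]
PC=3  nor  r5, r0, r2        | r0=0 r1=8 r2=8 r3=2 r4=65525 r5=65527
PC=10 slti  r2, r0, 2        | r0=0 r1=8 r2=1 r3=2 r4=65525 r5=65527

5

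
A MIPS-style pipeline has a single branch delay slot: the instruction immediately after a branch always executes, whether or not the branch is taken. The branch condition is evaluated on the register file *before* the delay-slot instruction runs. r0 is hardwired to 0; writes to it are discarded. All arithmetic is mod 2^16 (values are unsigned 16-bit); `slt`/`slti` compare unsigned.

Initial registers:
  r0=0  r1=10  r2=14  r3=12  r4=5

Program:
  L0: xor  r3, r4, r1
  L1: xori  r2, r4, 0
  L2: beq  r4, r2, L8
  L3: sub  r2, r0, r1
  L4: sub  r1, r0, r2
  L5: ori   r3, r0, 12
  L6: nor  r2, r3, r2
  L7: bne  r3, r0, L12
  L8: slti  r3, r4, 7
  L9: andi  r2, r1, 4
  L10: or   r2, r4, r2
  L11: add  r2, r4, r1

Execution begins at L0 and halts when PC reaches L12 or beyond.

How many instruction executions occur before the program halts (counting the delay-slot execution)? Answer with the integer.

8

  step pc=0: xor  r3, r4, r1  regs=(0,10,14,15,5)
  step pc=1: xori  r2, r4, 0  regs=(0,10,5,15,5)
  step pc=2: beq  r4, r2, L8  cond=T  regs=(0,10,5,15,5)
  step pc=3: sub  r2, r0, r1  regs=(0,10,65526,15,5)
  step pc=8: slti  r3, r4, 7  regs=(0,10,65526,1,5)
  step pc=9: andi  r2, r1, 4  regs=(0,10,0,1,5)
  step pc=10: or   r2, r4, r2  regs=(0,10,5,1,5)
  step pc=11: add  r2, r4, r1  regs=(0,10,15,1,5)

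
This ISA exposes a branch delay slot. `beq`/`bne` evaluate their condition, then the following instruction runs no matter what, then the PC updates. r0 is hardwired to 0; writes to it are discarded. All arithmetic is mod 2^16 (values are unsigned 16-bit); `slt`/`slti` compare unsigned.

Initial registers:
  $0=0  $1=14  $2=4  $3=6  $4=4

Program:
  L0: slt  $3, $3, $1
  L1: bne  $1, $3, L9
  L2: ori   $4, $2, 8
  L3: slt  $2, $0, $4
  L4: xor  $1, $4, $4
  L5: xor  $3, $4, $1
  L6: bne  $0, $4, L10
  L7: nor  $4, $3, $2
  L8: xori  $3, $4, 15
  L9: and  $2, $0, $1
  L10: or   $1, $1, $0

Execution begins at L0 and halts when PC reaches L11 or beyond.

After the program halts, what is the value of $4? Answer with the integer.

  step pc=0: slt  $3, $3, $1  regs=(0,14,4,1,4)
  step pc=1: bne  $1, $3, L9  cond=T  regs=(0,14,4,1,4)
  step pc=2: ori   $4, $2, 8  regs=(0,14,4,1,12)
  step pc=9: and  $2, $0, $1  regs=(0,14,0,1,12)
  step pc=10: or   $1, $1, $0  regs=(0,14,0,1,12)

12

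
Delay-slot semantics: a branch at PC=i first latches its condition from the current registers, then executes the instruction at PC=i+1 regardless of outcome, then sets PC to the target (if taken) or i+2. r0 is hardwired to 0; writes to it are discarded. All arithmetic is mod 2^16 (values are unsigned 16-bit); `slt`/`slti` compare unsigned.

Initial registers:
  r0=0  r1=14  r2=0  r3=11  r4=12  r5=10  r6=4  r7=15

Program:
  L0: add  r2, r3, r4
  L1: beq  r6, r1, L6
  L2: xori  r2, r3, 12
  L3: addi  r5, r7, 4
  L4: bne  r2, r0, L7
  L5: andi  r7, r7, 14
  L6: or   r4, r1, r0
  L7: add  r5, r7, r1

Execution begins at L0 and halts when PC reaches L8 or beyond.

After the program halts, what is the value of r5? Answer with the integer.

28

  step pc=0: add  r2, r3, r4  regs=(0,14,23,11,12,10,4,15)
  step pc=1: beq  r6, r1, L6  cond=F  regs=(0,14,23,11,12,10,4,15)
  step pc=2: xori  r2, r3, 12  regs=(0,14,7,11,12,10,4,15)
  step pc=3: addi  r5, r7, 4  regs=(0,14,7,11,12,19,4,15)
  step pc=4: bne  r2, r0, L7  cond=T  regs=(0,14,7,11,12,19,4,15)
  step pc=5: andi  r7, r7, 14  regs=(0,14,7,11,12,19,4,14)
  step pc=7: add  r5, r7, r1  regs=(0,14,7,11,12,28,4,14)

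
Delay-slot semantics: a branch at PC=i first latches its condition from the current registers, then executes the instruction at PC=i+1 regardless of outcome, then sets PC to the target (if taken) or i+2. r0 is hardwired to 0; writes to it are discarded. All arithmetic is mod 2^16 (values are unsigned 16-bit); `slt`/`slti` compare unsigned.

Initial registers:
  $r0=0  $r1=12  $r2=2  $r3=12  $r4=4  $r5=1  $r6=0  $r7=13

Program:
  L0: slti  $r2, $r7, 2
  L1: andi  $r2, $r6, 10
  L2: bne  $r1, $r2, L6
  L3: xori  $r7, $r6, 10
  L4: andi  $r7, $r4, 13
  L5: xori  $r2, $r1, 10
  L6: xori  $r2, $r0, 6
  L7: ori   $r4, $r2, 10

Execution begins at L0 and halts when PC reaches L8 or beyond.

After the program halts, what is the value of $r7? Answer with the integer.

[0] slti  $r2, $r7, 2  →  {$r0:0, $r1:12, $r2:0, $r3:12, $r4:4, $r5:1, $r6:0, $r7:13}
[1] andi  $r2, $r6, 10  →  {$r0:0, $r1:12, $r2:0, $r3:12, $r4:4, $r5:1, $r6:0, $r7:13}
[2] bne  $r1, $r2, L6  →  {$r0:0, $r1:12, $r2:0, $r3:12, $r4:4, $r5:1, $r6:0, $r7:13}  ⟨branch taken⟩
[3] xori  $r7, $r6, 10  →  {$r0:0, $r1:12, $r2:0, $r3:12, $r4:4, $r5:1, $r6:0, $r7:10}
[6] xori  $r2, $r0, 6  →  {$r0:0, $r1:12, $r2:6, $r3:12, $r4:4, $r5:1, $r6:0, $r7:10}
[7] ori   $r4, $r2, 10  →  {$r0:0, $r1:12, $r2:6, $r3:12, $r4:14, $r5:1, $r6:0, $r7:10}

10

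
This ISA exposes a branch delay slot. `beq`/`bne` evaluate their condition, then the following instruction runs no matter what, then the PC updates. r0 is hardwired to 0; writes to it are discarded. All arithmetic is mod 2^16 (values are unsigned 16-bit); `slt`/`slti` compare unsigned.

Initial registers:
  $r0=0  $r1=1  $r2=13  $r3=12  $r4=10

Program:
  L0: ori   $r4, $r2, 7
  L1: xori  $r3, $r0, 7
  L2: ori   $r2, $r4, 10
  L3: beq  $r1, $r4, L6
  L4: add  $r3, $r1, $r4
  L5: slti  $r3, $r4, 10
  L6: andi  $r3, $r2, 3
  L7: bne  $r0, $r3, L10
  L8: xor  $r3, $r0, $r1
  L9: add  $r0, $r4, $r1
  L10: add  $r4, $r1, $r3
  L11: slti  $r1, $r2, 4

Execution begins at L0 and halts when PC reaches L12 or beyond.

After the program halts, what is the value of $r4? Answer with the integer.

[0] ori   $r4, $r2, 7  →  {$r0:0, $r1:1, $r2:13, $r3:12, $r4:15}
[1] xori  $r3, $r0, 7  →  {$r0:0, $r1:1, $r2:13, $r3:7, $r4:15}
[2] ori   $r2, $r4, 10  →  {$r0:0, $r1:1, $r2:15, $r3:7, $r4:15}
[3] beq  $r1, $r4, L6  →  {$r0:0, $r1:1, $r2:15, $r3:7, $r4:15}  ⟨branch fallthrough⟩
[4] add  $r3, $r1, $r4  →  {$r0:0, $r1:1, $r2:15, $r3:16, $r4:15}
[5] slti  $r3, $r4, 10  →  {$r0:0, $r1:1, $r2:15, $r3:0, $r4:15}
[6] andi  $r3, $r2, 3  →  {$r0:0, $r1:1, $r2:15, $r3:3, $r4:15}
[7] bne  $r0, $r3, L10  →  {$r0:0, $r1:1, $r2:15, $r3:3, $r4:15}  ⟨branch taken⟩
[8] xor  $r3, $r0, $r1  →  {$r0:0, $r1:1, $r2:15, $r3:1, $r4:15}
[10] add  $r4, $r1, $r3  →  {$r0:0, $r1:1, $r2:15, $r3:1, $r4:2}
[11] slti  $r1, $r2, 4  →  {$r0:0, $r1:0, $r2:15, $r3:1, $r4:2}

2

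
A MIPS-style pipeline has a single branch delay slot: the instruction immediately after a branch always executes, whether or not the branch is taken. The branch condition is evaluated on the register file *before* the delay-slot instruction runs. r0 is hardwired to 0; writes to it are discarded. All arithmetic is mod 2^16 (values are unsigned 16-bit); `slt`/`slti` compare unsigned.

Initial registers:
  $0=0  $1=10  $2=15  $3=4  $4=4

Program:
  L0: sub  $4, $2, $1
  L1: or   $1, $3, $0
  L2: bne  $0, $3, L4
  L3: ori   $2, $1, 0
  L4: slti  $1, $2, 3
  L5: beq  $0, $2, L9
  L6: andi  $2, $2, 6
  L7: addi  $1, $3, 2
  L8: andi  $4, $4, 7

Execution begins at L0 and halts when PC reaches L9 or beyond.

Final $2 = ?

#0 sub  $4, $2, $1 ; 0/10/15/4/5
#1 or   $1, $3, $0 ; 0/4/15/4/5
#2 bne  $0, $3, L4 ; 0/4/15/4/5 ; →target
#3 ori   $2, $1, 0 ; 0/4/4/4/5
#4 slti  $1, $2, 3 ; 0/0/4/4/5
#5 beq  $0, $2, L9 ; 0/0/4/4/5 ; →fallthru
#6 andi  $2, $2, 6 ; 0/0/4/4/5
#7 addi  $1, $3, 2 ; 0/6/4/4/5
#8 andi  $4, $4, 7 ; 0/6/4/4/5

4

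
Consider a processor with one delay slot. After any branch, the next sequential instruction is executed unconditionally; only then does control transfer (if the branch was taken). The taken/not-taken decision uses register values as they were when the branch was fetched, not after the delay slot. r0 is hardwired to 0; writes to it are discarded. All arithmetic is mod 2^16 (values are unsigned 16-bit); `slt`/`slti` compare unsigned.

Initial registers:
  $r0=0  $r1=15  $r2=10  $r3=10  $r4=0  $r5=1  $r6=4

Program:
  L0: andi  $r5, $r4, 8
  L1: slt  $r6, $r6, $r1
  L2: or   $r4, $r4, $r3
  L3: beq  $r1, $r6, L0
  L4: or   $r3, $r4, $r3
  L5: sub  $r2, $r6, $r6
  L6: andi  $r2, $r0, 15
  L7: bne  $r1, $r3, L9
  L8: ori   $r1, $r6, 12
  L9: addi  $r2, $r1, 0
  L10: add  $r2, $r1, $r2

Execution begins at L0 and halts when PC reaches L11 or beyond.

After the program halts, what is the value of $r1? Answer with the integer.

[0] andi  $r5, $r4, 8  →  {$r0:0, $r1:15, $r2:10, $r3:10, $r4:0, $r5:0, $r6:4}
[1] slt  $r6, $r6, $r1  →  {$r0:0, $r1:15, $r2:10, $r3:10, $r4:0, $r5:0, $r6:1}
[2] or   $r4, $r4, $r3  →  {$r0:0, $r1:15, $r2:10, $r3:10, $r4:10, $r5:0, $r6:1}
[3] beq  $r1, $r6, L0  →  {$r0:0, $r1:15, $r2:10, $r3:10, $r4:10, $r5:0, $r6:1}  ⟨branch fallthrough⟩
[4] or   $r3, $r4, $r3  →  {$r0:0, $r1:15, $r2:10, $r3:10, $r4:10, $r5:0, $r6:1}
[5] sub  $r2, $r6, $r6  →  {$r0:0, $r1:15, $r2:0, $r3:10, $r4:10, $r5:0, $r6:1}
[6] andi  $r2, $r0, 15  →  {$r0:0, $r1:15, $r2:0, $r3:10, $r4:10, $r5:0, $r6:1}
[7] bne  $r1, $r3, L9  →  {$r0:0, $r1:15, $r2:0, $r3:10, $r4:10, $r5:0, $r6:1}  ⟨branch taken⟩
[8] ori   $r1, $r6, 12  →  {$r0:0, $r1:13, $r2:0, $r3:10, $r4:10, $r5:0, $r6:1}
[9] addi  $r2, $r1, 0  →  {$r0:0, $r1:13, $r2:13, $r3:10, $r4:10, $r5:0, $r6:1}
[10] add  $r2, $r1, $r2  →  {$r0:0, $r1:13, $r2:26, $r3:10, $r4:10, $r5:0, $r6:1}

13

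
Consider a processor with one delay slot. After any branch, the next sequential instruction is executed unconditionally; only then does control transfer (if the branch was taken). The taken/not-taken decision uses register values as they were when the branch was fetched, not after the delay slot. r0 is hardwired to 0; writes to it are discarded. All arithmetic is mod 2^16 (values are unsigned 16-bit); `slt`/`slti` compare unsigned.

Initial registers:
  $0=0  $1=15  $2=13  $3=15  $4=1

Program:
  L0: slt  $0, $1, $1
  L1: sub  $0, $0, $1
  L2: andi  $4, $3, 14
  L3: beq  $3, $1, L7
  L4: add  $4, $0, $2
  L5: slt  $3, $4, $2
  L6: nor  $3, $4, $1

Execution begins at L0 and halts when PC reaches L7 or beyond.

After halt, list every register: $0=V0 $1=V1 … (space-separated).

[0] slt  $0, $1, $1  →  {$0:0, $1:15, $2:13, $3:15, $4:1}
[1] sub  $0, $0, $1  →  {$0:0, $1:15, $2:13, $3:15, $4:1}
[2] andi  $4, $3, 14  →  {$0:0, $1:15, $2:13, $3:15, $4:14}
[3] beq  $3, $1, L7  →  {$0:0, $1:15, $2:13, $3:15, $4:14}  ⟨branch taken⟩
[4] add  $4, $0, $2  →  {$0:0, $1:15, $2:13, $3:15, $4:13}

$0=0 $1=15 $2=13 $3=15 $4=13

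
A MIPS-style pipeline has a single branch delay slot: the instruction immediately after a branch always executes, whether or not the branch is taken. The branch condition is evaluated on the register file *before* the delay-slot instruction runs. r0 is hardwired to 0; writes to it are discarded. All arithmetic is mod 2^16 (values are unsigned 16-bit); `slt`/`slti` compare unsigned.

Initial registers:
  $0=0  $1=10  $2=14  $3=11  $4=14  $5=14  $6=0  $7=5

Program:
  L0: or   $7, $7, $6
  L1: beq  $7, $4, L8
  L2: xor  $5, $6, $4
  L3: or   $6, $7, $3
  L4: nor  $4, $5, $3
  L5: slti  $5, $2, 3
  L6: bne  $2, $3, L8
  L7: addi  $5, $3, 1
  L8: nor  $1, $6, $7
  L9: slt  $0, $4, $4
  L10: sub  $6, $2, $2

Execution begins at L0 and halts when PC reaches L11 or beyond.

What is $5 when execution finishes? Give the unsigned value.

12

#0 or   $7, $7, $6 ; 0/10/14/11/14/14/0/5
#1 beq  $7, $4, L8 ; 0/10/14/11/14/14/0/5 ; →fallthru
#2 xor  $5, $6, $4 ; 0/10/14/11/14/14/0/5
#3 or   $6, $7, $3 ; 0/10/14/11/14/14/15/5
#4 nor  $4, $5, $3 ; 0/10/14/11/65520/14/15/5
#5 slti  $5, $2, 3 ; 0/10/14/11/65520/0/15/5
#6 bne  $2, $3, L8 ; 0/10/14/11/65520/0/15/5 ; →target
#7 addi  $5, $3, 1 ; 0/10/14/11/65520/12/15/5
#8 nor  $1, $6, $7 ; 0/65520/14/11/65520/12/15/5
#9 slt  $0, $4, $4 ; 0/65520/14/11/65520/12/15/5
#10 sub  $6, $2, $2 ; 0/65520/14/11/65520/12/0/5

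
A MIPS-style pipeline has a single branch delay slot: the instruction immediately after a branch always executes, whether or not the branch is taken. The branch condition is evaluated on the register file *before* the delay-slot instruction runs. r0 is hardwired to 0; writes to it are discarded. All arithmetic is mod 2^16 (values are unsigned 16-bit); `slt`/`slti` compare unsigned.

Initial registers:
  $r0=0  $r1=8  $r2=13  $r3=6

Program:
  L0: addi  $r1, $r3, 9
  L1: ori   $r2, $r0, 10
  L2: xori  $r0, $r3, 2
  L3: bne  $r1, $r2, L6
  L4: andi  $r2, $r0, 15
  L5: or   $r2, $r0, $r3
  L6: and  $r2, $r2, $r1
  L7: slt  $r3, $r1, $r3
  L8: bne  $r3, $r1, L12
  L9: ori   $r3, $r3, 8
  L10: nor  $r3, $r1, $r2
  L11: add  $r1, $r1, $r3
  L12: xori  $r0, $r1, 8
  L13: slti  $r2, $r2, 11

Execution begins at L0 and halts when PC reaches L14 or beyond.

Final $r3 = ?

  step pc=0: addi  $r1, $r3, 9  regs=(0,15,13,6)
  step pc=1: ori   $r2, $r0, 10  regs=(0,15,10,6)
  step pc=2: xori  $r0, $r3, 2  regs=(0,15,10,6)
  step pc=3: bne  $r1, $r2, L6  cond=T  regs=(0,15,10,6)
  step pc=4: andi  $r2, $r0, 15  regs=(0,15,0,6)
  step pc=6: and  $r2, $r2, $r1  regs=(0,15,0,6)
  step pc=7: slt  $r3, $r1, $r3  regs=(0,15,0,0)
  step pc=8: bne  $r3, $r1, L12  cond=T  regs=(0,15,0,0)
  step pc=9: ori   $r3, $r3, 8  regs=(0,15,0,8)
  step pc=12: xori  $r0, $r1, 8  regs=(0,15,0,8)
  step pc=13: slti  $r2, $r2, 11  regs=(0,15,1,8)

8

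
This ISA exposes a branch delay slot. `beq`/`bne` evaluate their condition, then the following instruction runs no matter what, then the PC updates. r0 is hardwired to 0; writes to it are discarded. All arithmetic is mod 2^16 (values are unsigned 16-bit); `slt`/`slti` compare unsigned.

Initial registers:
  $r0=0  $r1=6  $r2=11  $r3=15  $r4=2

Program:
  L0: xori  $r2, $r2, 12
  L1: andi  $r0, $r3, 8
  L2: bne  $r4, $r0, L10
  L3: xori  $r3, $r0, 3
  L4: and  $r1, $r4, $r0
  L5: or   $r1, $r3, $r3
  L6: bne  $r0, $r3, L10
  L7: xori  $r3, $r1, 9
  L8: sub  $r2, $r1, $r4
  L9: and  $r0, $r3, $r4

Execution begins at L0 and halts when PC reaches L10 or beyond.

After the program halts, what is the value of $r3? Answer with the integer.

3

PC=0  xori  $r2, $r2, 12     | $r0=0 $r1=6 $r2=7 $r3=15 $r4=2
PC=1  andi  $r0, $r3, 8      | $r0=0 $r1=6 $r2=7 $r3=15 $r4=2
PC=2  bne  $r4, $r0, L10     | $r0=0 $r1=6 $r2=7 $r3=15 $r4=2  [TAKEN]
PC=3  xori  $r3, $r0, 3      | $r0=0 $r1=6 $r2=7 $r3=3 $r4=2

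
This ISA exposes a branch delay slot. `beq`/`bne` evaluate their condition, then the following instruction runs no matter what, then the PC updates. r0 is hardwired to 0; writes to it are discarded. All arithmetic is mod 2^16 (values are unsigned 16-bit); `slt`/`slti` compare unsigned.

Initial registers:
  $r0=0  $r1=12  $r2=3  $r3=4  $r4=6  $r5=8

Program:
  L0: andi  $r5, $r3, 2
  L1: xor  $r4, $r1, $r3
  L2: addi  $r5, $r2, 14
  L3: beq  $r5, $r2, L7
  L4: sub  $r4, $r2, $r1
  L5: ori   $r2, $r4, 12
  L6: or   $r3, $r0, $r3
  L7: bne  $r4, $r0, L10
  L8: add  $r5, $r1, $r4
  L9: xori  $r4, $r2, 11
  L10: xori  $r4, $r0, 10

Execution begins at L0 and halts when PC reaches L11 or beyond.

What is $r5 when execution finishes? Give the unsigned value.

3

[0] andi  $r5, $r3, 2  →  {$r0:0, $r1:12, $r2:3, $r3:4, $r4:6, $r5:0}
[1] xor  $r4, $r1, $r3  →  {$r0:0, $r1:12, $r2:3, $r3:4, $r4:8, $r5:0}
[2] addi  $r5, $r2, 14  →  {$r0:0, $r1:12, $r2:3, $r3:4, $r4:8, $r5:17}
[3] beq  $r5, $r2, L7  →  {$r0:0, $r1:12, $r2:3, $r3:4, $r4:8, $r5:17}  ⟨branch fallthrough⟩
[4] sub  $r4, $r2, $r1  →  {$r0:0, $r1:12, $r2:3, $r3:4, $r4:65527, $r5:17}
[5] ori   $r2, $r4, 12  →  {$r0:0, $r1:12, $r2:65535, $r3:4, $r4:65527, $r5:17}
[6] or   $r3, $r0, $r3  →  {$r0:0, $r1:12, $r2:65535, $r3:4, $r4:65527, $r5:17}
[7] bne  $r4, $r0, L10  →  {$r0:0, $r1:12, $r2:65535, $r3:4, $r4:65527, $r5:17}  ⟨branch taken⟩
[8] add  $r5, $r1, $r4  →  {$r0:0, $r1:12, $r2:65535, $r3:4, $r4:65527, $r5:3}
[10] xori  $r4, $r0, 10  →  {$r0:0, $r1:12, $r2:65535, $r3:4, $r4:10, $r5:3}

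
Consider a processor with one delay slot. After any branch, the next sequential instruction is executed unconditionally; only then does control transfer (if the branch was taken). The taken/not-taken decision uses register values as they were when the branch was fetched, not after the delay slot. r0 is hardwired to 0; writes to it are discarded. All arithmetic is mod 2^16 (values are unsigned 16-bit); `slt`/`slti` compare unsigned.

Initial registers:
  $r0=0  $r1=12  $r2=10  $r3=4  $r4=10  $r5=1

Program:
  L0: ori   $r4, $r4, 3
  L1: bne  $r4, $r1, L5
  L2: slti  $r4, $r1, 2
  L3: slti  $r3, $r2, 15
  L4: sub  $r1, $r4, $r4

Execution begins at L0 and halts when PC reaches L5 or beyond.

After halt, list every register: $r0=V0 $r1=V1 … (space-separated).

$r0=0 $r1=12 $r2=10 $r3=4 $r4=0 $r5=1

  step pc=0: ori   $r4, $r4, 3  regs=(0,12,10,4,11,1)
  step pc=1: bne  $r4, $r1, L5  cond=T  regs=(0,12,10,4,11,1)
  step pc=2: slti  $r4, $r1, 2  regs=(0,12,10,4,0,1)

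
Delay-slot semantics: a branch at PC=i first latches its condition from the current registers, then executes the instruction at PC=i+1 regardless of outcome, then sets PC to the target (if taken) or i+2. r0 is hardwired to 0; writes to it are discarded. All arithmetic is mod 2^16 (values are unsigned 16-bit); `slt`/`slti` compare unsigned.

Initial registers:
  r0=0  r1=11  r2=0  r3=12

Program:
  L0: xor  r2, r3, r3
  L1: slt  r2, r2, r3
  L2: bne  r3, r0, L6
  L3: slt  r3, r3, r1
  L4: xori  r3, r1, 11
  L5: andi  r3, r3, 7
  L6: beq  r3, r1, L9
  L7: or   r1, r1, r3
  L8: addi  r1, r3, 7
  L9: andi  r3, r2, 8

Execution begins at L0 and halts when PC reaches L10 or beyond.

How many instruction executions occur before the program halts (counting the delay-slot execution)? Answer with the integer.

[0] xor  r2, r3, r3  →  {r0:0, r1:11, r2:0, r3:12}
[1] slt  r2, r2, r3  →  {r0:0, r1:11, r2:1, r3:12}
[2] bne  r3, r0, L6  →  {r0:0, r1:11, r2:1, r3:12}  ⟨branch taken⟩
[3] slt  r3, r3, r1  →  {r0:0, r1:11, r2:1, r3:0}
[6] beq  r3, r1, L9  →  {r0:0, r1:11, r2:1, r3:0}  ⟨branch fallthrough⟩
[7] or   r1, r1, r3  →  {r0:0, r1:11, r2:1, r3:0}
[8] addi  r1, r3, 7  →  {r0:0, r1:7, r2:1, r3:0}
[9] andi  r3, r2, 8  →  {r0:0, r1:7, r2:1, r3:0}

8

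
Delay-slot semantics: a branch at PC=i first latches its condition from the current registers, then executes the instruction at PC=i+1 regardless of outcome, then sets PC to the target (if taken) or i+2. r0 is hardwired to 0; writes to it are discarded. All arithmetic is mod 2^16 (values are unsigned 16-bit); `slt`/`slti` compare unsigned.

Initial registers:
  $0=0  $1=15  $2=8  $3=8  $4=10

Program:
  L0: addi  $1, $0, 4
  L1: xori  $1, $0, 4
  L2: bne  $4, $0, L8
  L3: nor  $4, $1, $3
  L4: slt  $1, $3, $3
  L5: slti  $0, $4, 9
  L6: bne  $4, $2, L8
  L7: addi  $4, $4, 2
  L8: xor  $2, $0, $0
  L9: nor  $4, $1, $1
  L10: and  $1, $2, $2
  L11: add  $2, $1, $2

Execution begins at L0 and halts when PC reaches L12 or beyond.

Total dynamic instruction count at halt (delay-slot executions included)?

8

  step pc=0: addi  $1, $0, 4  regs=(0,4,8,8,10)
  step pc=1: xori  $1, $0, 4  regs=(0,4,8,8,10)
  step pc=2: bne  $4, $0, L8  cond=T  regs=(0,4,8,8,10)
  step pc=3: nor  $4, $1, $3  regs=(0,4,8,8,65523)
  step pc=8: xor  $2, $0, $0  regs=(0,4,0,8,65523)
  step pc=9: nor  $4, $1, $1  regs=(0,4,0,8,65531)
  step pc=10: and  $1, $2, $2  regs=(0,0,0,8,65531)
  step pc=11: add  $2, $1, $2  regs=(0,0,0,8,65531)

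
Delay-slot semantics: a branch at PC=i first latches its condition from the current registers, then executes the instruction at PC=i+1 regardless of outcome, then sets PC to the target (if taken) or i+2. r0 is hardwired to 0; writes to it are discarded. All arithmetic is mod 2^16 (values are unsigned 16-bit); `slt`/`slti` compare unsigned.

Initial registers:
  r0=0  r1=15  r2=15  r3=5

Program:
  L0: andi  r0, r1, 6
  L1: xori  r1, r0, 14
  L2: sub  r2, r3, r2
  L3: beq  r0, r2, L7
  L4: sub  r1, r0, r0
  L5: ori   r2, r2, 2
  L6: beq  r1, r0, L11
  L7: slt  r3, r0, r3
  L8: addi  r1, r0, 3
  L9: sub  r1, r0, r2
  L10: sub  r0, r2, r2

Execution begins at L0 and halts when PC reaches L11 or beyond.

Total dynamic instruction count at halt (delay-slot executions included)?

8

  step pc=0: andi  r0, r1, 6  regs=(0,15,15,5)
  step pc=1: xori  r1, r0, 14  regs=(0,14,15,5)
  step pc=2: sub  r2, r3, r2  regs=(0,14,65526,5)
  step pc=3: beq  r0, r2, L7  cond=F  regs=(0,14,65526,5)
  step pc=4: sub  r1, r0, r0  regs=(0,0,65526,5)
  step pc=5: ori   r2, r2, 2  regs=(0,0,65526,5)
  step pc=6: beq  r1, r0, L11  cond=T  regs=(0,0,65526,5)
  step pc=7: slt  r3, r0, r3  regs=(0,0,65526,1)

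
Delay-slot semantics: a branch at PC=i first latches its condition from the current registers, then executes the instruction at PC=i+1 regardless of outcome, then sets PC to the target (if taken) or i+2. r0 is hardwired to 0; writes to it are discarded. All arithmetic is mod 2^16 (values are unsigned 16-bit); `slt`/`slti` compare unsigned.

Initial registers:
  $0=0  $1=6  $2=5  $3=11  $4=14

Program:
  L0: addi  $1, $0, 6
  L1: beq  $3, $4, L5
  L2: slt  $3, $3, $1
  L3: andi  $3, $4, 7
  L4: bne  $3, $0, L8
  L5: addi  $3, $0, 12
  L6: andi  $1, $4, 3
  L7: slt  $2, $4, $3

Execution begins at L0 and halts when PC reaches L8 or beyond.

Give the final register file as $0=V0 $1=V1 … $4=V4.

#0 addi  $1, $0, 6 ; 0/6/5/11/14
#1 beq  $3, $4, L5 ; 0/6/5/11/14 ; →fallthru
#2 slt  $3, $3, $1 ; 0/6/5/0/14
#3 andi  $3, $4, 7 ; 0/6/5/6/14
#4 bne  $3, $0, L8 ; 0/6/5/6/14 ; →target
#5 addi  $3, $0, 12 ; 0/6/5/12/14

$0=0 $1=6 $2=5 $3=12 $4=14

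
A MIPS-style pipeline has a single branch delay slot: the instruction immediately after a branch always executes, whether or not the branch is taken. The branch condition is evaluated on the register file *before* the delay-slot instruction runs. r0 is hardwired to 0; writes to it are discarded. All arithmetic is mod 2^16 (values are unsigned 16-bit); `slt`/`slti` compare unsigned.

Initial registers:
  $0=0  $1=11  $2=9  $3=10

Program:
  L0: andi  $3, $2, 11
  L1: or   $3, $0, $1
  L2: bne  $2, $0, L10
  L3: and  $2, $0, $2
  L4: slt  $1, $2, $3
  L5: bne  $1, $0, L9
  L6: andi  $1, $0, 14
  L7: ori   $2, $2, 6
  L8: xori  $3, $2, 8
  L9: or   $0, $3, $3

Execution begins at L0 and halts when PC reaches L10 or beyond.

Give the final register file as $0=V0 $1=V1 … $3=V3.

$0=0 $1=11 $2=0 $3=11

[0] andi  $3, $2, 11  →  {$0:0, $1:11, $2:9, $3:9}
[1] or   $3, $0, $1  →  {$0:0, $1:11, $2:9, $3:11}
[2] bne  $2, $0, L10  →  {$0:0, $1:11, $2:9, $3:11}  ⟨branch taken⟩
[3] and  $2, $0, $2  →  {$0:0, $1:11, $2:0, $3:11}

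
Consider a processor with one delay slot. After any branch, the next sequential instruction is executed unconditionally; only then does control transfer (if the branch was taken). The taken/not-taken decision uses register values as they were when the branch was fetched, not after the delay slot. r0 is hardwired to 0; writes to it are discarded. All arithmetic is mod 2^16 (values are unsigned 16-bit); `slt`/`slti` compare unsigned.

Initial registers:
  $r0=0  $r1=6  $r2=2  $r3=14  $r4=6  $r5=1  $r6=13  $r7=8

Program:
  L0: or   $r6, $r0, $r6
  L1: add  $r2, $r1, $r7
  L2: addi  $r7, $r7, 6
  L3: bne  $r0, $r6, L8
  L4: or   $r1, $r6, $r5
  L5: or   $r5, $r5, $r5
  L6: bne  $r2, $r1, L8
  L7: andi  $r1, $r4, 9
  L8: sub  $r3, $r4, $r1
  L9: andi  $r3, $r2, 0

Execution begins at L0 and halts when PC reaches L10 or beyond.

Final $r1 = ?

13

[0] or   $r6, $r0, $r6  →  {$r0:0, $r1:6, $r2:2, $r3:14, $r4:6, $r5:1, $r6:13, $r7:8}
[1] add  $r2, $r1, $r7  →  {$r0:0, $r1:6, $r2:14, $r3:14, $r4:6, $r5:1, $r6:13, $r7:8}
[2] addi  $r7, $r7, 6  →  {$r0:0, $r1:6, $r2:14, $r3:14, $r4:6, $r5:1, $r6:13, $r7:14}
[3] bne  $r0, $r6, L8  →  {$r0:0, $r1:6, $r2:14, $r3:14, $r4:6, $r5:1, $r6:13, $r7:14}  ⟨branch taken⟩
[4] or   $r1, $r6, $r5  →  {$r0:0, $r1:13, $r2:14, $r3:14, $r4:6, $r5:1, $r6:13, $r7:14}
[8] sub  $r3, $r4, $r1  →  {$r0:0, $r1:13, $r2:14, $r3:65529, $r4:6, $r5:1, $r6:13, $r7:14}
[9] andi  $r3, $r2, 0  →  {$r0:0, $r1:13, $r2:14, $r3:0, $r4:6, $r5:1, $r6:13, $r7:14}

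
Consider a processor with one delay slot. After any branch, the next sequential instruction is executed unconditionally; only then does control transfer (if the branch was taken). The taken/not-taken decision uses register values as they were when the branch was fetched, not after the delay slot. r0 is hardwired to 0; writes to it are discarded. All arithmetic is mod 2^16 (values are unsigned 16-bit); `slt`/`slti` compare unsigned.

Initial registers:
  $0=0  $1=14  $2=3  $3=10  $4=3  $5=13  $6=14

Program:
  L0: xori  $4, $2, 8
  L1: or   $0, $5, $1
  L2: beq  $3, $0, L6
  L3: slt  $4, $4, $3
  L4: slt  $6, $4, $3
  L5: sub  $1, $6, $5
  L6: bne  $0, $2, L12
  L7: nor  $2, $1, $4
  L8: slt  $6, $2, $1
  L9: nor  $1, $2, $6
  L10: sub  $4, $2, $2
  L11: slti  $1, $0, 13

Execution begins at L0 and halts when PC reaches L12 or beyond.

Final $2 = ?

#0 xori  $4, $2, 8 ; 0/14/3/10/11/13/14
#1 or   $0, $5, $1 ; 0/14/3/10/11/13/14
#2 beq  $3, $0, L6 ; 0/14/3/10/11/13/14 ; →fallthru
#3 slt  $4, $4, $3 ; 0/14/3/10/0/13/14
#4 slt  $6, $4, $3 ; 0/14/3/10/0/13/1
#5 sub  $1, $6, $5 ; 0/65524/3/10/0/13/1
#6 bne  $0, $2, L12 ; 0/65524/3/10/0/13/1 ; →target
#7 nor  $2, $1, $4 ; 0/65524/11/10/0/13/1

11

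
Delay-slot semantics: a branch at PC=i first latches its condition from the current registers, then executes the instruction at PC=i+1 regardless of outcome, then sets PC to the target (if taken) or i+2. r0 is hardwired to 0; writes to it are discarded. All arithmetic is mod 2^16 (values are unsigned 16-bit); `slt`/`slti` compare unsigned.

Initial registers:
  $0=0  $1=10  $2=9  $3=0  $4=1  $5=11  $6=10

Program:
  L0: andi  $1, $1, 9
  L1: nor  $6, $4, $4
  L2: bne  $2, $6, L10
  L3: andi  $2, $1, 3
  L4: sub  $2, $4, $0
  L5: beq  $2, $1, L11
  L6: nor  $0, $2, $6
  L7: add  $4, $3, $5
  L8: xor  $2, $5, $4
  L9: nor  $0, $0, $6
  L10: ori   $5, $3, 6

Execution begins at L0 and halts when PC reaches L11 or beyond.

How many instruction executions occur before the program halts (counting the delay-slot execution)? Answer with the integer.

5

  step pc=0: andi  $1, $1, 9  regs=(0,8,9,0,1,11,10)
  step pc=1: nor  $6, $4, $4  regs=(0,8,9,0,1,11,65534)
  step pc=2: bne  $2, $6, L10  cond=T  regs=(0,8,9,0,1,11,65534)
  step pc=3: andi  $2, $1, 3  regs=(0,8,0,0,1,11,65534)
  step pc=10: ori   $5, $3, 6  regs=(0,8,0,0,1,6,65534)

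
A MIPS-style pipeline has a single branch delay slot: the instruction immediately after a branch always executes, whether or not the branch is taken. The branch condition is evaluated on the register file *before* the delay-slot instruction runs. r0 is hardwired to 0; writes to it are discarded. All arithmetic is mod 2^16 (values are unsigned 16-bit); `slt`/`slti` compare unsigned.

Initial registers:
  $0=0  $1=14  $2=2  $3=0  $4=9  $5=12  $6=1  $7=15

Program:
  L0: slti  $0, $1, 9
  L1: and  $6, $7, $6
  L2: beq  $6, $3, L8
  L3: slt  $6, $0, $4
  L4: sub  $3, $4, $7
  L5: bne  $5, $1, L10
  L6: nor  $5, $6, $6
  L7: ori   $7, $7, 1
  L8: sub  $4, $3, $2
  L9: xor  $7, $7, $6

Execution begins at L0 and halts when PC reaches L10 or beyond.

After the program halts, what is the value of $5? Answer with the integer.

  step pc=0: slti  $0, $1, 9  regs=(0,14,2,0,9,12,1,15)
  step pc=1: and  $6, $7, $6  regs=(0,14,2,0,9,12,1,15)
  step pc=2: beq  $6, $3, L8  cond=F  regs=(0,14,2,0,9,12,1,15)
  step pc=3: slt  $6, $0, $4  regs=(0,14,2,0,9,12,1,15)
  step pc=4: sub  $3, $4, $7  regs=(0,14,2,65530,9,12,1,15)
  step pc=5: bne  $5, $1, L10  cond=T  regs=(0,14,2,65530,9,12,1,15)
  step pc=6: nor  $5, $6, $6  regs=(0,14,2,65530,9,65534,1,15)

65534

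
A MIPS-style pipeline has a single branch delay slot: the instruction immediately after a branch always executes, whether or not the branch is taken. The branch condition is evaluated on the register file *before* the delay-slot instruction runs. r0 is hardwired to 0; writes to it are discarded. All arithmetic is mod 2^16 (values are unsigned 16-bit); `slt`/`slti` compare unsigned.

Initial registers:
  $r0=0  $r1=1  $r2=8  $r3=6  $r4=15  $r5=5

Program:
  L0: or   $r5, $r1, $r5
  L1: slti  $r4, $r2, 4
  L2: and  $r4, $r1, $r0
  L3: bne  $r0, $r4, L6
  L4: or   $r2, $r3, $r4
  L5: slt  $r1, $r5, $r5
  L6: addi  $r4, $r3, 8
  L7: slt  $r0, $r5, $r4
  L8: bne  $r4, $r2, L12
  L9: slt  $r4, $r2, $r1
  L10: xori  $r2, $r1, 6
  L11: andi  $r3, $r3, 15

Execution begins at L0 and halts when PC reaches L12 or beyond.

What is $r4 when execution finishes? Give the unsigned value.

#0 or   $r5, $r1, $r5 ; 0/1/8/6/15/5
#1 slti  $r4, $r2, 4 ; 0/1/8/6/0/5
#2 and  $r4, $r1, $r0 ; 0/1/8/6/0/5
#3 bne  $r0, $r4, L6 ; 0/1/8/6/0/5 ; →fallthru
#4 or   $r2, $r3, $r4 ; 0/1/6/6/0/5
#5 slt  $r1, $r5, $r5 ; 0/0/6/6/0/5
#6 addi  $r4, $r3, 8 ; 0/0/6/6/14/5
#7 slt  $r0, $r5, $r4 ; 0/0/6/6/14/5
#8 bne  $r4, $r2, L12 ; 0/0/6/6/14/5 ; →target
#9 slt  $r4, $r2, $r1 ; 0/0/6/6/0/5

0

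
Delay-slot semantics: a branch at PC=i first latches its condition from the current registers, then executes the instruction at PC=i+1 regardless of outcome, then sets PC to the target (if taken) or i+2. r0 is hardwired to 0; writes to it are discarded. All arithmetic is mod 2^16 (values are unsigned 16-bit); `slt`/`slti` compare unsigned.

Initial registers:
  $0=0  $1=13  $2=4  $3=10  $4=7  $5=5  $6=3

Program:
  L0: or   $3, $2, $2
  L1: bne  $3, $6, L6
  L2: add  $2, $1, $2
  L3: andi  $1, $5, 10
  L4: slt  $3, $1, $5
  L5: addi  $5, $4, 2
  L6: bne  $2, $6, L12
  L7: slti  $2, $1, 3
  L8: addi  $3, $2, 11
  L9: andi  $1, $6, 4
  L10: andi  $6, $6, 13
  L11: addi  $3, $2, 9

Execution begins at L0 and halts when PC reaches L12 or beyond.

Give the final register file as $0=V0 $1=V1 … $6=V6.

$0=0 $1=13 $2=0 $3=4 $4=7 $5=5 $6=3

[0] or   $3, $2, $2  →  {$0:0, $1:13, $2:4, $3:4, $4:7, $5:5, $6:3}
[1] bne  $3, $6, L6  →  {$0:0, $1:13, $2:4, $3:4, $4:7, $5:5, $6:3}  ⟨branch taken⟩
[2] add  $2, $1, $2  →  {$0:0, $1:13, $2:17, $3:4, $4:7, $5:5, $6:3}
[6] bne  $2, $6, L12  →  {$0:0, $1:13, $2:17, $3:4, $4:7, $5:5, $6:3}  ⟨branch taken⟩
[7] slti  $2, $1, 3  →  {$0:0, $1:13, $2:0, $3:4, $4:7, $5:5, $6:3}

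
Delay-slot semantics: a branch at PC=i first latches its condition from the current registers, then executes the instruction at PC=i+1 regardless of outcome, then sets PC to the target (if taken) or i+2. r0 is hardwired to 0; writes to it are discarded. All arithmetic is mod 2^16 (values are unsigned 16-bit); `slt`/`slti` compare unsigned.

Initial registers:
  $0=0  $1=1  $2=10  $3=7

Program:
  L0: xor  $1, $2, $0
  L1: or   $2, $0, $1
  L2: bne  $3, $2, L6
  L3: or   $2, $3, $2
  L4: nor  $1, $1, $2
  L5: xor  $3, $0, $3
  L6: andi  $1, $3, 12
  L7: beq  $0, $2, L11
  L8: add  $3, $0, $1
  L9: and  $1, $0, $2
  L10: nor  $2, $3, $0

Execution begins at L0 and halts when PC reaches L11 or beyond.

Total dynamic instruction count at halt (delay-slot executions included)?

[0] xor  $1, $2, $0  →  {$0:0, $1:10, $2:10, $3:7}
[1] or   $2, $0, $1  →  {$0:0, $1:10, $2:10, $3:7}
[2] bne  $3, $2, L6  →  {$0:0, $1:10, $2:10, $3:7}  ⟨branch taken⟩
[3] or   $2, $3, $2  →  {$0:0, $1:10, $2:15, $3:7}
[6] andi  $1, $3, 12  →  {$0:0, $1:4, $2:15, $3:7}
[7] beq  $0, $2, L11  →  {$0:0, $1:4, $2:15, $3:7}  ⟨branch fallthrough⟩
[8] add  $3, $0, $1  →  {$0:0, $1:4, $2:15, $3:4}
[9] and  $1, $0, $2  →  {$0:0, $1:0, $2:15, $3:4}
[10] nor  $2, $3, $0  →  {$0:0, $1:0, $2:65531, $3:4}

9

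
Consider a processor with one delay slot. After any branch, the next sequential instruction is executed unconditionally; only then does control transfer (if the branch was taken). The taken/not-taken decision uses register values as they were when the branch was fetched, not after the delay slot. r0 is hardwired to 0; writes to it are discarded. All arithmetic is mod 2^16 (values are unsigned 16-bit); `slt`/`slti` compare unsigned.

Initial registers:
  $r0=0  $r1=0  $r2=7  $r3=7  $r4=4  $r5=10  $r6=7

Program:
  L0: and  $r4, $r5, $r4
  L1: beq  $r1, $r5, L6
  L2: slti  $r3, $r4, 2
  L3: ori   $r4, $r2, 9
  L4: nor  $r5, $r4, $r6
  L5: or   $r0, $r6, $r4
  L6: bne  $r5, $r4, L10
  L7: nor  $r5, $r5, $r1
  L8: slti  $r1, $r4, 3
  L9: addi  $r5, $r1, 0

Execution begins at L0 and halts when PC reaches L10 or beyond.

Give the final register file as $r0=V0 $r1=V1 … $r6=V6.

$r0=0 $r1=0 $r2=7 $r3=1 $r4=15 $r5=15 $r6=7

  step pc=0: and  $r4, $r5, $r4  regs=(0,0,7,7,0,10,7)
  step pc=1: beq  $r1, $r5, L6  cond=F  regs=(0,0,7,7,0,10,7)
  step pc=2: slti  $r3, $r4, 2  regs=(0,0,7,1,0,10,7)
  step pc=3: ori   $r4, $r2, 9  regs=(0,0,7,1,15,10,7)
  step pc=4: nor  $r5, $r4, $r6  regs=(0,0,7,1,15,65520,7)
  step pc=5: or   $r0, $r6, $r4  regs=(0,0,7,1,15,65520,7)
  step pc=6: bne  $r5, $r4, L10  cond=T  regs=(0,0,7,1,15,65520,7)
  step pc=7: nor  $r5, $r5, $r1  regs=(0,0,7,1,15,15,7)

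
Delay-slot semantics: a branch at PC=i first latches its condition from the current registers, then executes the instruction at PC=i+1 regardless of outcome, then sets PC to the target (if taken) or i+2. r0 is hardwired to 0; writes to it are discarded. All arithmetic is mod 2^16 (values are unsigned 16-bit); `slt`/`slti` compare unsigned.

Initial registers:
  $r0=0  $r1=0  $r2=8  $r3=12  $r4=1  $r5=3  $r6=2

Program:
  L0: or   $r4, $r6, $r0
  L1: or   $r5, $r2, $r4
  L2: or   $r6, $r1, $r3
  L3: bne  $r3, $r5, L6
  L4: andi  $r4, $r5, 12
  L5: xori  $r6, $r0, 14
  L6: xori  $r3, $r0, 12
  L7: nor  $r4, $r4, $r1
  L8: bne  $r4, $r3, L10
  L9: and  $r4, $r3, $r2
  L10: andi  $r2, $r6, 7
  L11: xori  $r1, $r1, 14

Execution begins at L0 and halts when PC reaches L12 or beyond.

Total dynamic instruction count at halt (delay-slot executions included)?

#0 or   $r4, $r6, $r0 ; 0/0/8/12/2/3/2
#1 or   $r5, $r2, $r4 ; 0/0/8/12/2/10/2
#2 or   $r6, $r1, $r3 ; 0/0/8/12/2/10/12
#3 bne  $r3, $r5, L6 ; 0/0/8/12/2/10/12 ; →target
#4 andi  $r4, $r5, 12 ; 0/0/8/12/8/10/12
#6 xori  $r3, $r0, 12 ; 0/0/8/12/8/10/12
#7 nor  $r4, $r4, $r1 ; 0/0/8/12/65527/10/12
#8 bne  $r4, $r3, L10 ; 0/0/8/12/65527/10/12 ; →target
#9 and  $r4, $r3, $r2 ; 0/0/8/12/8/10/12
#10 andi  $r2, $r6, 7 ; 0/0/4/12/8/10/12
#11 xori  $r1, $r1, 14 ; 0/14/4/12/8/10/12

11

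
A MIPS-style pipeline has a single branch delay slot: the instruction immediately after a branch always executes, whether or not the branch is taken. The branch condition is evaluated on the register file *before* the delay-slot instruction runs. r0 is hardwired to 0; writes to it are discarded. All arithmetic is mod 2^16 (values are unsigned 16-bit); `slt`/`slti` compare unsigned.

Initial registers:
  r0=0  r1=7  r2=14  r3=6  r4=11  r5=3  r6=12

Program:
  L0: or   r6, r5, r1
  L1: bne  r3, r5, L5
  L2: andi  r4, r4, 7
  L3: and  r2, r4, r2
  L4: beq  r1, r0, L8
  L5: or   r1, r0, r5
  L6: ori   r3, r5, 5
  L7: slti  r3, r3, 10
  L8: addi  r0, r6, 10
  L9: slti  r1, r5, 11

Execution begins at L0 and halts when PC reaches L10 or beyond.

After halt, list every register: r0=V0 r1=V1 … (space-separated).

r0=0 r1=1 r2=14 r3=1 r4=3 r5=3 r6=7

  step pc=0: or   r6, r5, r1  regs=(0,7,14,6,11,3,7)
  step pc=1: bne  r3, r5, L5  cond=T  regs=(0,7,14,6,11,3,7)
  step pc=2: andi  r4, r4, 7  regs=(0,7,14,6,3,3,7)
  step pc=5: or   r1, r0, r5  regs=(0,3,14,6,3,3,7)
  step pc=6: ori   r3, r5, 5  regs=(0,3,14,7,3,3,7)
  step pc=7: slti  r3, r3, 10  regs=(0,3,14,1,3,3,7)
  step pc=8: addi  r0, r6, 10  regs=(0,3,14,1,3,3,7)
  step pc=9: slti  r1, r5, 11  regs=(0,1,14,1,3,3,7)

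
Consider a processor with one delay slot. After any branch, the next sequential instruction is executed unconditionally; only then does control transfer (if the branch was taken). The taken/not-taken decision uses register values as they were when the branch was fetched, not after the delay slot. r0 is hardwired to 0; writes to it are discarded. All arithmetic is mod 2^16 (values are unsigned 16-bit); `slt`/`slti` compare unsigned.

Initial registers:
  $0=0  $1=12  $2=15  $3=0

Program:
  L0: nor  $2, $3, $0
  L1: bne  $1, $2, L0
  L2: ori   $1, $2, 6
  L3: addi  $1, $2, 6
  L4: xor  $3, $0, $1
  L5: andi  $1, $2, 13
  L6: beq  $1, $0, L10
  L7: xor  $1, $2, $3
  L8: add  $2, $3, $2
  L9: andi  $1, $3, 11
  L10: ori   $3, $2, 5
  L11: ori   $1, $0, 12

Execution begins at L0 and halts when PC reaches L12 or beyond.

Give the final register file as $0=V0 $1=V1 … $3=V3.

$0=0 $1=12 $2=4 $3=5

PC=0  nor  $2, $3, $0        | $0=0 $1=12 $2=65535 $3=0
PC=1  bne  $1, $2, L0        | $0=0 $1=12 $2=65535 $3=0  [TAKEN]
PC=2  ori   $1, $2, 6        | $0=0 $1=65535 $2=65535 $3=0
PC=0  nor  $2, $3, $0        | $0=0 $1=65535 $2=65535 $3=0
PC=1  bne  $1, $2, L0        | $0=0 $1=65535 $2=65535 $3=0  [not taken]
PC=2  ori   $1, $2, 6        | $0=0 $1=65535 $2=65535 $3=0
PC=3  addi  $1, $2, 6        | $0=0 $1=5 $2=65535 $3=0
PC=4  xor  $3, $0, $1        | $0=0 $1=5 $2=65535 $3=5
PC=5  andi  $1, $2, 13       | $0=0 $1=13 $2=65535 $3=5
PC=6  beq  $1, $0, L10       | $0=0 $1=13 $2=65535 $3=5  [not taken]
PC=7  xor  $1, $2, $3        | $0=0 $1=65530 $2=65535 $3=5
PC=8  add  $2, $3, $2        | $0=0 $1=65530 $2=4 $3=5
PC=9  andi  $1, $3, 11       | $0=0 $1=1 $2=4 $3=5
PC=10 ori   $3, $2, 5        | $0=0 $1=1 $2=4 $3=5
PC=11 ori   $1, $0, 12       | $0=0 $1=12 $2=4 $3=5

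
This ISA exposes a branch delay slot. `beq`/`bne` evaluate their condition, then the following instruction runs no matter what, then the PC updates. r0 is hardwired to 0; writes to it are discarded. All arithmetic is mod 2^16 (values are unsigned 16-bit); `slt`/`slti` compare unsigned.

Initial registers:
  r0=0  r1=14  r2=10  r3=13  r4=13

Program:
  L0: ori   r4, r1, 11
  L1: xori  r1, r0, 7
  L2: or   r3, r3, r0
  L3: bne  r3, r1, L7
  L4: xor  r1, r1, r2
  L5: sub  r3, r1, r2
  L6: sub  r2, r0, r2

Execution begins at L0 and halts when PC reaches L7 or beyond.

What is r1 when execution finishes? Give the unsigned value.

#0 ori   r4, r1, 11 ; 0/14/10/13/15
#1 xori  r1, r0, 7 ; 0/7/10/13/15
#2 or   r3, r3, r0 ; 0/7/10/13/15
#3 bne  r3, r1, L7 ; 0/7/10/13/15 ; →target
#4 xor  r1, r1, r2 ; 0/13/10/13/15

13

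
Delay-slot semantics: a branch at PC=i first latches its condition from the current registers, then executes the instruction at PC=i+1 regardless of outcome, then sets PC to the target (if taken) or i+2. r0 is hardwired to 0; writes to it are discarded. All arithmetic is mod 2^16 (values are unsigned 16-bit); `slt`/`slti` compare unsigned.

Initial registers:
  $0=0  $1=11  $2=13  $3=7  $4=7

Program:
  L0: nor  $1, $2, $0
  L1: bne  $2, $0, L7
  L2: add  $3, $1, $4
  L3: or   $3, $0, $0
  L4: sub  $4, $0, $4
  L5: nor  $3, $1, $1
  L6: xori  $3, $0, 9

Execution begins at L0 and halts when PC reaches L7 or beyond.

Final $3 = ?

  step pc=0: nor  $1, $2, $0  regs=(0,65522,13,7,7)
  step pc=1: bne  $2, $0, L7  cond=T  regs=(0,65522,13,7,7)
  step pc=2: add  $3, $1, $4  regs=(0,65522,13,65529,7)

65529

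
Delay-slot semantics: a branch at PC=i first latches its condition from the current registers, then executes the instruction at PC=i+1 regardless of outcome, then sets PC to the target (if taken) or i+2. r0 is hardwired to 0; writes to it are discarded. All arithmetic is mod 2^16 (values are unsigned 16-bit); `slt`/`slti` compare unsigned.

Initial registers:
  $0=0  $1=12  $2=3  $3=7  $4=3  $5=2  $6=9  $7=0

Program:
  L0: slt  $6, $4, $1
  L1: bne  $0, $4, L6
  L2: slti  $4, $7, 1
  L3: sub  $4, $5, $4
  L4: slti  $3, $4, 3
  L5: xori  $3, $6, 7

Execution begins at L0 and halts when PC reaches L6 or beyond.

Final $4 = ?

1

PC=0  slt  $6, $4, $1        | $0=0 $1=12 $2=3 $3=7 $4=3 $5=2 $6=1 $7=0
PC=1  bne  $0, $4, L6        | $0=0 $1=12 $2=3 $3=7 $4=3 $5=2 $6=1 $7=0  [TAKEN]
PC=2  slti  $4, $7, 1        | $0=0 $1=12 $2=3 $3=7 $4=1 $5=2 $6=1 $7=0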